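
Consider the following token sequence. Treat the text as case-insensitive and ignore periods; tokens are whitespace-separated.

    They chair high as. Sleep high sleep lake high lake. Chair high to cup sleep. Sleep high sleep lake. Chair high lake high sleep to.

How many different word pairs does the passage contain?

15

25 tokens → 24 bigram windows in total.
Repeated bigrams (each contributes count−1 duplicates):
  chair high: 3
  high sleep: 3
  high lake: 2
  lake chair: 2
  lake high: 2
  sleep high: 2
  sleep lake: 2
9 duplicate windows → 24 − 9 = 15 distinct.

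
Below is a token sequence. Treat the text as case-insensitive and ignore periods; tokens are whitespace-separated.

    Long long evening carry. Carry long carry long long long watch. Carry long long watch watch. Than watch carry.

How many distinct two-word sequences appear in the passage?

11

19 tokens → 18 bigram windows in total.
Repeated bigrams (each contributes count−1 duplicates):
  long long: 4
  carry long: 3
  long watch: 2
  watch carry: 2
7 duplicate windows → 18 − 7 = 11 distinct.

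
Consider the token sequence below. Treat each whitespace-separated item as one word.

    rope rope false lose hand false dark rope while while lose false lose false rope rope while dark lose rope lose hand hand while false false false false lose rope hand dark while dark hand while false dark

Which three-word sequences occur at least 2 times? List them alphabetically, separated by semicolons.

Trigram counts meeting the condition (at least 2 times):
  false false false: 2
  hand while false: 2

false false false; hand while false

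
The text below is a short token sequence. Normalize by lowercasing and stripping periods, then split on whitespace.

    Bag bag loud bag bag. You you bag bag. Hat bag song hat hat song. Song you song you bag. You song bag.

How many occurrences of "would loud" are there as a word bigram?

0

Scanning the 22 overlapping bigram windows for "would loud":
  (none found)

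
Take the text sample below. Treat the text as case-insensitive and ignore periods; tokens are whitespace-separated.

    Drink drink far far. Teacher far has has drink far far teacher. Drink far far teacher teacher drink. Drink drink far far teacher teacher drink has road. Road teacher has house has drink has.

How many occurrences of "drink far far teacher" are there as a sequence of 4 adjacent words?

4

Scanning the 31 overlapping 4-gram windows for "drink far far teacher":
  position 2–5: drink far far teacher
  position 9–12: drink far far teacher
  position 13–16: drink far far teacher
  position 20–23: drink far far teacher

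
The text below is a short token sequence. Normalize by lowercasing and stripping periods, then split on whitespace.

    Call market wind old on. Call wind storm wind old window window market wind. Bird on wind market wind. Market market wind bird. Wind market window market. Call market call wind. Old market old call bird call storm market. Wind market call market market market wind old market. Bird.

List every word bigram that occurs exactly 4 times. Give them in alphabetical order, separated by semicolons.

wind market; wind old

Bigram counts meeting the condition (exactly 4 times):
  wind market: 4
  wind old: 4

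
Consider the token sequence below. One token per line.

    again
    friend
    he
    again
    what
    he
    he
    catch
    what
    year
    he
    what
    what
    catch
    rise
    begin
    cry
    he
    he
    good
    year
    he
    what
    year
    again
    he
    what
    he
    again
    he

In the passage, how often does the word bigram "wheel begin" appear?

0

Scanning the 29 overlapping bigram windows for "wheel begin":
  (none found)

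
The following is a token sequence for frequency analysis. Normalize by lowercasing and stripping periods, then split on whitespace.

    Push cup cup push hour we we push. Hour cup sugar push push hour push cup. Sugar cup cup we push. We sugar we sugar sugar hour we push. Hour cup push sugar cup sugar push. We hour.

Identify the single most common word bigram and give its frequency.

Bigram frequencies (highest first):
  push hour: 4
  we push: 3
  cup sugar: 3
  push cup: 2
  cup cup: 2
  cup push: 2
  … (15 more, each ≤ 2)

"push hour", 4 times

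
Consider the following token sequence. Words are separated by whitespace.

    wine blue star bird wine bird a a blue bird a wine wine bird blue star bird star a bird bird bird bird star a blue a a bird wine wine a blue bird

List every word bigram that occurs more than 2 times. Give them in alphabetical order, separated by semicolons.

a blue; bird bird

Bigram counts meeting the condition (more than 2 times):
  a blue: 3
  bird bird: 3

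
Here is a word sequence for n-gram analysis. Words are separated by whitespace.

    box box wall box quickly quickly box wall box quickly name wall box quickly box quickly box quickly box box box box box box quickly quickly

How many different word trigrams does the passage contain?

26 tokens → 24 trigram windows in total.
Repeated trigrams (each contributes count−1 duplicates):
  box box box: 4
  box quickly box: 3
  wall box quickly: 3
  box quickly quickly: 2
  box wall box: 2
  quickly box quickly: 2
10 duplicate windows → 24 − 10 = 14 distinct.

14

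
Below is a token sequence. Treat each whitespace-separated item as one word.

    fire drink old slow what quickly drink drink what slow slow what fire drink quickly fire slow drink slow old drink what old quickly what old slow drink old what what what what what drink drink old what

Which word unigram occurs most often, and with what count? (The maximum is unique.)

Unigram frequencies (highest first):
  what: 11
  drink: 9
  old: 6
  slow: 6
  fire: 3
  quickly: 3

"what", 11 times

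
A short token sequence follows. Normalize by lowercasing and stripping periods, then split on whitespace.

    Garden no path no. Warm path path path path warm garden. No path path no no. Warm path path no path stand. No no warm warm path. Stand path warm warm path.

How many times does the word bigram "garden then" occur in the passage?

0

Scanning the 31 overlapping bigram windows for "garden then":
  (none found)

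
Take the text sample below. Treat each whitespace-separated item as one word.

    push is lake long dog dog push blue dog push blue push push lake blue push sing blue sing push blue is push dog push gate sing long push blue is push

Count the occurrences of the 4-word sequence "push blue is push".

Scanning the 29 overlapping 4-gram windows for "push blue is push":
  position 20–23: push blue is push
  position 29–32: push blue is push

2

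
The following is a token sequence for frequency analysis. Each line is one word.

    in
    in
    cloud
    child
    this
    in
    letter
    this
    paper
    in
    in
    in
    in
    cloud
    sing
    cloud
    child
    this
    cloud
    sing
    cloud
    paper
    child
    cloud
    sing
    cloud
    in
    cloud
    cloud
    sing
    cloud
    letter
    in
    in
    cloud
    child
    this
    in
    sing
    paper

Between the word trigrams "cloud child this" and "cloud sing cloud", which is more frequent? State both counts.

"cloud sing cloud" (4 vs 3)

"cloud child this": 3 occurrences
"cloud sing cloud": 4 occurrences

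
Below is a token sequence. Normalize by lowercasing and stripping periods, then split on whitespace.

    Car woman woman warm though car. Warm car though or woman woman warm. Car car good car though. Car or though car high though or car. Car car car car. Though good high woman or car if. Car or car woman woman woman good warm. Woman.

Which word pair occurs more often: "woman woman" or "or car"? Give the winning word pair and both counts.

"woman woman" (4 vs 3)

"woman woman": 4 occurrences
"or car": 3 occurrences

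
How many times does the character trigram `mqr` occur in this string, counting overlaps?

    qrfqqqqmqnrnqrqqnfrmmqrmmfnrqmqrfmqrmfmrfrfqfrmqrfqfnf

Sliding a length-3 window over the 54 characters (52 positions):
  position 21–23: mqr
  position 30–32: mqr
  position 34–36: mqr
  position 47–49: mqr

4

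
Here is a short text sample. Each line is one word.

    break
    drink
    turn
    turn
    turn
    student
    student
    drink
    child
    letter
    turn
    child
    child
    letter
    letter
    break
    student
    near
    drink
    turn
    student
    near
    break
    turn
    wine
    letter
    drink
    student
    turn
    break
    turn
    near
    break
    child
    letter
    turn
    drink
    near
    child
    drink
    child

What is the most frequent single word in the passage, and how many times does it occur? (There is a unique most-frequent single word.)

Unigram frequencies (highest first):
  turn: 9
  drink: 6
  child: 6
  break: 5
  student: 5
  letter: 5
  … (2 more, each ≤ 4)

"turn", 9 times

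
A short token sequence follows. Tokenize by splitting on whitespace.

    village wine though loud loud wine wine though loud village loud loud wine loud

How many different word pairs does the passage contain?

14 tokens → 13 bigram windows in total.
Repeated bigrams (each contributes count−1 duplicates):
  loud loud: 2
  loud wine: 2
  though loud: 2
  wine though: 2
4 duplicate windows → 13 − 4 = 9 distinct.

9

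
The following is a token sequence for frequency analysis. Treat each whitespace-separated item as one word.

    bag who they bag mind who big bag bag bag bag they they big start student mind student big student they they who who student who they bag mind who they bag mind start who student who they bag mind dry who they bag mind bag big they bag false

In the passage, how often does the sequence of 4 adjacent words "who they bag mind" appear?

Scanning the 47 overlapping 4-gram windows for "who they bag mind":
  position 2–5: who they bag mind
  position 26–29: who they bag mind
  position 30–33: who they bag mind
  position 37–40: who they bag mind
  position 42–45: who they bag mind

5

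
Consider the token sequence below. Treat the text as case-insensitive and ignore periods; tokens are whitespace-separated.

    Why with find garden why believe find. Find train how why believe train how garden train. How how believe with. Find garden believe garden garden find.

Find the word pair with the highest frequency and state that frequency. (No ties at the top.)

Bigram frequencies (highest first):
  train how: 3
  with find: 2
  find garden: 2
  why believe: 2
  why with: 1
  garden why: 1
  … (14 more, each ≤ 1)

"train how", 3 times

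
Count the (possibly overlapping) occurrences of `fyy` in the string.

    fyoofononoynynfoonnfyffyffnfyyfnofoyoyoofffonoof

1

Sliding a length-3 window over the 48 characters (46 positions):
  position 28–30: fyy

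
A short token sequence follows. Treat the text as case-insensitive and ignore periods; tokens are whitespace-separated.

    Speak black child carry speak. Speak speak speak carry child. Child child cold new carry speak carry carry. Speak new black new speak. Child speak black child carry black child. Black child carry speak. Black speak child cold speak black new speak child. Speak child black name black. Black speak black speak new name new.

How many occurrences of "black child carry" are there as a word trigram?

Scanning the 53 overlapping trigram windows for "black child carry":
  position 2–4: black child carry
  position 26–28: black child carry
  position 31–33: black child carry

3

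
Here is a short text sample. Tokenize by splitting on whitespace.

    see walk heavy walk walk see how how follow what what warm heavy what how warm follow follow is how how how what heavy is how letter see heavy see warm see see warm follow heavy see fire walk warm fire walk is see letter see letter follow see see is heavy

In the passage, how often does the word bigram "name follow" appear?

Scanning the 51 overlapping bigram windows for "name follow":
  (none found)

0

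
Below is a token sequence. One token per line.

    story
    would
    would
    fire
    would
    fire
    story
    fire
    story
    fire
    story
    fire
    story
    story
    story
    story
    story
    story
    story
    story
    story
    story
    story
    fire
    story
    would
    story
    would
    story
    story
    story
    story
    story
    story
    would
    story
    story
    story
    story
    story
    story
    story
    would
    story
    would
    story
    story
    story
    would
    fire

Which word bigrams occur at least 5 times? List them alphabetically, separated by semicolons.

fire story; story story; story would; would story

Bigram counts meeting the condition (at least 5 times):
  fire story: 5
  story story: 23
  story would: 7
  would story: 5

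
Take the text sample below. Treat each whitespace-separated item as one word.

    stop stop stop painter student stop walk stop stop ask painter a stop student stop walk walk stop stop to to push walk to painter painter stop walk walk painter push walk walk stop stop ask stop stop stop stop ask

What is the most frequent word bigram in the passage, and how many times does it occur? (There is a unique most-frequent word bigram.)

"stop stop", 8 times

Bigram frequencies (highest first):
  stop stop: 8
  stop walk: 3
  walk stop: 3
  stop ask: 3
  walk walk: 3
  student stop: 2
  … (17 more, each ≤ 2)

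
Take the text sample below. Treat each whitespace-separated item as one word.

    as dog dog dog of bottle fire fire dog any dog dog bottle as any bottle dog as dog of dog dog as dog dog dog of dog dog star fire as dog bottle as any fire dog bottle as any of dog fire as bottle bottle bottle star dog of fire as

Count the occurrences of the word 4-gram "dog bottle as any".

3

Scanning the 50 overlapping 4-gram windows for "dog bottle as any":
  position 12–15: dog bottle as any
  position 33–36: dog bottle as any
  position 38–41: dog bottle as any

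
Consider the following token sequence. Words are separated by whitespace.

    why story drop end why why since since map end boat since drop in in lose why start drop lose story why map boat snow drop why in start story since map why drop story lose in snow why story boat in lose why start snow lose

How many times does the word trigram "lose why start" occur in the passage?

2

Scanning the 45 overlapping trigram windows for "lose why start":
  position 16–18: lose why start
  position 43–45: lose why start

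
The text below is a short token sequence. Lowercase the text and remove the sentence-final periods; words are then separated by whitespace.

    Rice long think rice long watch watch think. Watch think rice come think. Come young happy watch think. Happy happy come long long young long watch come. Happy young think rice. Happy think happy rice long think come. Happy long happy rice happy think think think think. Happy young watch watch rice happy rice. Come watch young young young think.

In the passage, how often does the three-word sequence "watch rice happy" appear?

Scanning the 58 overlapping trigram windows for "watch rice happy":
  position 51–53: watch rice happy

1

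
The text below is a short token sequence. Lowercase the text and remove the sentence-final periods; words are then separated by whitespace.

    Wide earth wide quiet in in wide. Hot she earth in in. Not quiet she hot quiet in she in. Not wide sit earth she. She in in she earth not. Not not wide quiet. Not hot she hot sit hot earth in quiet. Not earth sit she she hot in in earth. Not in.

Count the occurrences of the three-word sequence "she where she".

Scanning the 53 overlapping trigram windows for "she where she":
  (none found)

0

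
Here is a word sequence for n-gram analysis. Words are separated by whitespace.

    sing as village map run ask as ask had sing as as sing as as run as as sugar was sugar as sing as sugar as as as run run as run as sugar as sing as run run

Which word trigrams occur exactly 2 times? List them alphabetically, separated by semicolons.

Trigram counts meeting the condition (exactly 2 times):
  as as run: 2
  as run as: 2
  as run run: 2
  as sugar as: 2
  sing as as: 2
  sugar as sing: 2

as as run; as run as; as run run; as sugar as; sing as as; sugar as sing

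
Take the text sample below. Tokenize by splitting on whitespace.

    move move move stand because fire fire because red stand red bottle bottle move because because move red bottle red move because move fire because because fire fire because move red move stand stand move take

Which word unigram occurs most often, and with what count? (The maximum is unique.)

"move", 10 times

Unigram frequencies (highest first):
  move: 10
  because: 8
  fire: 5
  red: 5
  stand: 4
  bottle: 3
  … (1 more, each ≤ 1)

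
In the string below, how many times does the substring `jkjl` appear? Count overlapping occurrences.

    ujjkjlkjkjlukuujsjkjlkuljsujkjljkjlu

5

Sliding a length-4 window over the 36 characters (33 positions):
  position 3–6: jkjl
  position 8–11: jkjl
  position 18–21: jkjl
  position 28–31: jkjl
  position 32–35: jkjl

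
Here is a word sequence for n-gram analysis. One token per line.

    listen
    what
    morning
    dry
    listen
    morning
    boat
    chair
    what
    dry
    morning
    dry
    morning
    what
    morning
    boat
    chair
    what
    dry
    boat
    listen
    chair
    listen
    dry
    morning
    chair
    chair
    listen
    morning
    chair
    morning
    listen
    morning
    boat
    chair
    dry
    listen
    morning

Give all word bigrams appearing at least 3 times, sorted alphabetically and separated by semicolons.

boat chair; dry morning; listen morning; morning boat

Bigram counts meeting the condition (at least 3 times):
  boat chair: 3
  dry morning: 3
  listen morning: 4
  morning boat: 3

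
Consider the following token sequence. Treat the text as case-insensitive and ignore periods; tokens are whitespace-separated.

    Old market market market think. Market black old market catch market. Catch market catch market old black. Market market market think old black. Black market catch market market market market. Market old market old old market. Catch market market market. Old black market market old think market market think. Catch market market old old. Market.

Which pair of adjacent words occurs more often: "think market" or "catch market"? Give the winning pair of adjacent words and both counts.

"catch market" (6 vs 2)

"think market": 2 occurrences
"catch market": 6 occurrences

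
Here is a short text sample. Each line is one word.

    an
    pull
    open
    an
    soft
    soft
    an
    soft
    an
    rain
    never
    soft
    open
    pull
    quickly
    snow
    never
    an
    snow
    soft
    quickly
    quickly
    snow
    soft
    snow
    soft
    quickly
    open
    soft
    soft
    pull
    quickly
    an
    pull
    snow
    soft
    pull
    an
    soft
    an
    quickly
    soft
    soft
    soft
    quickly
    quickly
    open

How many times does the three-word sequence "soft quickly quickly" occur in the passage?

Scanning the 45 overlapping trigram windows for "soft quickly quickly":
  position 20–22: soft quickly quickly
  position 44–46: soft quickly quickly

2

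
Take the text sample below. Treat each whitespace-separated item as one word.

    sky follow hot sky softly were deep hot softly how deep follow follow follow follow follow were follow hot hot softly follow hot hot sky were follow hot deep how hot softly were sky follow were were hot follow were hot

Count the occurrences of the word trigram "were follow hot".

2

Scanning the 39 overlapping trigram windows for "were follow hot":
  position 17–19: were follow hot
  position 26–28: were follow hot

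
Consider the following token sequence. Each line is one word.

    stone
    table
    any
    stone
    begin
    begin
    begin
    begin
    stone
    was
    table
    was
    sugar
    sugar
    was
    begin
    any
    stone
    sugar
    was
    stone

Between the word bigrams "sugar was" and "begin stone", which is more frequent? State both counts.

"sugar was": 2 occurrences
"begin stone": 1 occurrence

"sugar was" (2 vs 1)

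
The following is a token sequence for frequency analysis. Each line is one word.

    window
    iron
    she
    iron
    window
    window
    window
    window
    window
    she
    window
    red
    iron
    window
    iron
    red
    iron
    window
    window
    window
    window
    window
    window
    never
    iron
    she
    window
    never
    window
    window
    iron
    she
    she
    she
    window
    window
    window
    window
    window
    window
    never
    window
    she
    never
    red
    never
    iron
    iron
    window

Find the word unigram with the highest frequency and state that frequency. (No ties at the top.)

"window", 25 times

Unigram frequencies (highest first):
  window: 25
  iron: 9
  she: 7
  never: 5
  red: 3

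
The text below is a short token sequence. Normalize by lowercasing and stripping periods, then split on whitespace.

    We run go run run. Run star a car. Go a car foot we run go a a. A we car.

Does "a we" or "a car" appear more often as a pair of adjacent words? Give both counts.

"a car" (2 vs 1)

"a we": 1 occurrence
"a car": 2 occurrences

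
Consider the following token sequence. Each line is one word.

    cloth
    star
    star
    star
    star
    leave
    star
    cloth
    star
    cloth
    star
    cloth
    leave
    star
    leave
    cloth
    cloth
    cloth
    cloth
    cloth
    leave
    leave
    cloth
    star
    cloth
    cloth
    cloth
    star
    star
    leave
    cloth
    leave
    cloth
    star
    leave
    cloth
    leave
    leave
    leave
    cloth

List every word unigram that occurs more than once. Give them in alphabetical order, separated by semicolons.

cloth; leave; star

Unigram counts meeting the condition (more than once):
  cloth: 17
  leave: 11
  star: 12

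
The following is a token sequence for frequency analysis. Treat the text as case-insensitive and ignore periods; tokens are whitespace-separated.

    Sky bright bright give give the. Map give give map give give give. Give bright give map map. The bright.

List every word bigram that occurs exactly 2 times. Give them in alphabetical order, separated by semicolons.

bright give; give map; map give

Bigram counts meeting the condition (exactly 2 times):
  bright give: 2
  give map: 2
  map give: 2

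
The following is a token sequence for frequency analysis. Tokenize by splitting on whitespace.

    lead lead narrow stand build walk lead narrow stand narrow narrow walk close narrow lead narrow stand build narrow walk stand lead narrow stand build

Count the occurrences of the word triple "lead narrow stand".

Scanning the 23 overlapping trigram windows for "lead narrow stand":
  position 2–4: lead narrow stand
  position 7–9: lead narrow stand
  position 15–17: lead narrow stand
  position 22–24: lead narrow stand

4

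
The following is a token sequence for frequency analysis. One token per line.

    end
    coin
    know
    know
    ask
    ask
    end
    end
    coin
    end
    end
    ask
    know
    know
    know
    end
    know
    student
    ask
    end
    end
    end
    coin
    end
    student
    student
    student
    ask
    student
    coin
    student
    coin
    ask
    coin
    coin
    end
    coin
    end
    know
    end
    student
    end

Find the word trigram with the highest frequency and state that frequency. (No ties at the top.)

"end coin end", 3 times

Trigram frequencies (highest first):
  end coin end: 3
  ask end end: 2
  end end coin: 2
  end coin know: 1
  coin know know: 1
  know know ask: 1
  … (30 more, each ≤ 1)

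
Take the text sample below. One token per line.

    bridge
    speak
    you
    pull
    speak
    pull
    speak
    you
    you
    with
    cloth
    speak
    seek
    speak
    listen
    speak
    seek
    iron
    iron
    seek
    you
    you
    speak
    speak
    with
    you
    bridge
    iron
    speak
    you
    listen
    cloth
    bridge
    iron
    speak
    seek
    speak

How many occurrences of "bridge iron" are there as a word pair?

Scanning the 36 overlapping bigram windows for "bridge iron":
  position 27–28: bridge iron
  position 33–34: bridge iron

2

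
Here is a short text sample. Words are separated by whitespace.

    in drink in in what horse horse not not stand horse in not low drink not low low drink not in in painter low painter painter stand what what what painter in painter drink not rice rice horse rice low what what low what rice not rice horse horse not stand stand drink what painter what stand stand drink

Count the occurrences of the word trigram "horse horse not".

Scanning the 57 overlapping trigram windows for "horse horse not":
  position 6–8: horse horse not
  position 48–50: horse horse not

2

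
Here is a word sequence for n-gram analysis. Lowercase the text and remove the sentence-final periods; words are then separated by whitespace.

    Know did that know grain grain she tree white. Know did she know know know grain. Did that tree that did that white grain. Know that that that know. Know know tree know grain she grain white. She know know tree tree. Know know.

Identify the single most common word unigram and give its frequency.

Unigram frequencies (highest first):
  know: 15
  that: 7
  grain: 6
  tree: 5
  did: 4
  she: 4
  … (1 more, each ≤ 3)

"know", 15 times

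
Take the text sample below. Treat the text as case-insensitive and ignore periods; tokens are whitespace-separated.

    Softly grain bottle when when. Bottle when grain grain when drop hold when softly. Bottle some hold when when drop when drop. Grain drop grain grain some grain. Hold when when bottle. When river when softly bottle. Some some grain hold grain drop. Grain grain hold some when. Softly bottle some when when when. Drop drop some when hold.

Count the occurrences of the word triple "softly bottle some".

Scanning the 57 overlapping trigram windows for "softly bottle some":
  position 14–16: softly bottle some
  position 36–38: softly bottle some
  position 49–51: softly bottle some

3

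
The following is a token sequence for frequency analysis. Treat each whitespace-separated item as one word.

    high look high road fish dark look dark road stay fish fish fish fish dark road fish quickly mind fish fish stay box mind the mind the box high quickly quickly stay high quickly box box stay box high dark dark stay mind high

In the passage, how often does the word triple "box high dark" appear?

1

Scanning the 42 overlapping trigram windows for "box high dark":
  position 38–40: box high dark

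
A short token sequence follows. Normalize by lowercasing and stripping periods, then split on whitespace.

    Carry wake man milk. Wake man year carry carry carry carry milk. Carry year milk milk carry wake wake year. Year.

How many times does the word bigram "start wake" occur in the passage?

Scanning the 20 overlapping bigram windows for "start wake":
  (none found)

0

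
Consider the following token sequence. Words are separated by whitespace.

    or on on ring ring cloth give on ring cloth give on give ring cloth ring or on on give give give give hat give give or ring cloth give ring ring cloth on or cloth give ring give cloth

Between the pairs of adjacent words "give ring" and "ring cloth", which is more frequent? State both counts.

"give ring": 3 occurrences
"ring cloth": 5 occurrences

"ring cloth" (5 vs 3)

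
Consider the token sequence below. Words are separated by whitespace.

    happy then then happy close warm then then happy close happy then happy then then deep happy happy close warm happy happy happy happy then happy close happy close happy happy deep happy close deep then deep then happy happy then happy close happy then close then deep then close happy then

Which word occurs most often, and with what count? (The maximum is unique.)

"happy", 21 times

Unigram frequencies (highest first):
  happy: 21
  then: 15
  close: 9
  deep: 5
  warm: 2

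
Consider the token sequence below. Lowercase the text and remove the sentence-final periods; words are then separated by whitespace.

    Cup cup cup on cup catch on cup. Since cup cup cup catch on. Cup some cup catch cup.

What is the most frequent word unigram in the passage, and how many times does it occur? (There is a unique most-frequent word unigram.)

Unigram frequencies (highest first):
  cup: 11
  on: 3
  catch: 3
  since: 1
  some: 1

"cup", 11 times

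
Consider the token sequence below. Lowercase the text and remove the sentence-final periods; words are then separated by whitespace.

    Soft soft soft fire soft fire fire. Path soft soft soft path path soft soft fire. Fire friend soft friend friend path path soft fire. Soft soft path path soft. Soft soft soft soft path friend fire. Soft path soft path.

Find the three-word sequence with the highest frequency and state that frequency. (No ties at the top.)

Trigram frequencies (highest first):
  soft soft soft: 5
  path soft soft: 3
  soft soft path: 3
  path path soft: 3
  soft soft fire: 2
  soft fire soft: 2
  … (19 more, each ≤ 2)

"soft soft soft", 5 times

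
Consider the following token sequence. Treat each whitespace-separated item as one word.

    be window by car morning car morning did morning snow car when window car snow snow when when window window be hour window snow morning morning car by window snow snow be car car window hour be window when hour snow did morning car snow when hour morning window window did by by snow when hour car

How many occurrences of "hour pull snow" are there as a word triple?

0

Scanning the 55 overlapping trigram windows for "hour pull snow":
  (none found)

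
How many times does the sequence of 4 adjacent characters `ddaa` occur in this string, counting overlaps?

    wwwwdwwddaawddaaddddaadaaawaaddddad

Sliding a length-4 window over the 35 characters (32 positions):
  position 8–11: ddaa
  position 13–16: ddaa
  position 19–22: ddaa

3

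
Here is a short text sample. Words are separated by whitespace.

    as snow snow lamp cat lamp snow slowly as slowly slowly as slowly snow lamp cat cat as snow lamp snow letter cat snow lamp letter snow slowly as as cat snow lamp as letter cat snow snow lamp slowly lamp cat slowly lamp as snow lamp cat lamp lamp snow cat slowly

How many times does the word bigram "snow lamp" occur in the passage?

Scanning the 52 overlapping bigram windows for "snow lamp":
  position 3–4: snow lamp
  position 14–15: snow lamp
  position 19–20: snow lamp
  position 24–25: snow lamp
  position 32–33: snow lamp
  position 38–39: snow lamp
  position 46–47: snow lamp

7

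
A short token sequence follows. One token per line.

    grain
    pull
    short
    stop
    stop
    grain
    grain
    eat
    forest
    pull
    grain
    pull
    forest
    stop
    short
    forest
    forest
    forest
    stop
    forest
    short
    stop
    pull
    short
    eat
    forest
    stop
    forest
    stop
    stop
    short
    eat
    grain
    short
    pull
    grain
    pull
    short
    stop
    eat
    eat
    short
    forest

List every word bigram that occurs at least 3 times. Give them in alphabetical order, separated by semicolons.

Bigram counts meeting the condition (at least 3 times):
  forest stop: 4
  grain pull: 3
  pull short: 3
  short stop: 3

forest stop; grain pull; pull short; short stop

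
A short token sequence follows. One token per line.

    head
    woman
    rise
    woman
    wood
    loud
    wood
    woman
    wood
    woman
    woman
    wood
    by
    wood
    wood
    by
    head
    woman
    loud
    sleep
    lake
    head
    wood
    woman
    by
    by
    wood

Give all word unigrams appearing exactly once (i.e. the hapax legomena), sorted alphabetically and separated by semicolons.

Unigram counts meeting the condition (exactly once (i.e. the hapax legomena)):
  lake: 1
  rise: 1
  sleep: 1

lake; rise; sleep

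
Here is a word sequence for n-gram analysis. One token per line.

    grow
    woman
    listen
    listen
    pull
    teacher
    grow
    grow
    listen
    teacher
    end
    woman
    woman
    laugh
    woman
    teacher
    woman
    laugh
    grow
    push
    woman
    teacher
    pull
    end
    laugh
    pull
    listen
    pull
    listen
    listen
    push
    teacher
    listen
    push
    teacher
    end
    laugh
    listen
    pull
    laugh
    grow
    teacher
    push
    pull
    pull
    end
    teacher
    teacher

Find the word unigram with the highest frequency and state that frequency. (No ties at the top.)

"teacher", 9 times

Unigram frequencies (highest first):
  teacher: 9
  listen: 8
  pull: 7
  woman: 6
  grow: 5
  laugh: 5
  … (2 more, each ≤ 4)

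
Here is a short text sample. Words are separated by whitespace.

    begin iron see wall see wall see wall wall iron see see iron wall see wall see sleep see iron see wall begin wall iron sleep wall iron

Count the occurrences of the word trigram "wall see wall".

Scanning the 26 overlapping trigram windows for "wall see wall":
  position 4–6: wall see wall
  position 6–8: wall see wall
  position 14–16: wall see wall

3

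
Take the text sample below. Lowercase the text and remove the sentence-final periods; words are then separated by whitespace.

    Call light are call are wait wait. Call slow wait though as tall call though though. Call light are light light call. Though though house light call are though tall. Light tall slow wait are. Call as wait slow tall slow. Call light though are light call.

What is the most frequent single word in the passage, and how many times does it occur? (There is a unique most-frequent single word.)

"call", 10 times

Unigram frequencies (highest first):
  call: 10
  light: 8
  though: 7
  are: 6
  wait: 5
  slow: 4
  … (3 more, each ≤ 4)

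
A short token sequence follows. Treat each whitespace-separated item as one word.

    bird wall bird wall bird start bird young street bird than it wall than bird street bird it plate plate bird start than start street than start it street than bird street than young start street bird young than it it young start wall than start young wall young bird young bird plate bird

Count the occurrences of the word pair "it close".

Scanning the 53 overlapping bigram windows for "it close":
  (none found)

0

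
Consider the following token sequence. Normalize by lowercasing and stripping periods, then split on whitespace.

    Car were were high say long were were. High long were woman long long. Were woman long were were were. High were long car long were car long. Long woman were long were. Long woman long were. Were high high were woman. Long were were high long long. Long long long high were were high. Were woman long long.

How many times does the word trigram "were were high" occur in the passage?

6

Scanning the 57 overlapping trigram windows for "were were high":
  position 2–4: were were high
  position 7–9: were were high
  position 19–21: were were high
  position 37–39: were were high
  position 44–46: were were high
  position 53–55: were were high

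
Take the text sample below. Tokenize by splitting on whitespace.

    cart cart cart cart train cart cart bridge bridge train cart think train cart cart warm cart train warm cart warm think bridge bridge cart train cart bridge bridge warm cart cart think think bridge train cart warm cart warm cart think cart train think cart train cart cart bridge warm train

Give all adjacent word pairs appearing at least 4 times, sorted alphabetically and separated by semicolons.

Bigram counts meeting the condition (at least 4 times):
  cart cart: 7
  cart train: 5
  cart warm: 4
  train cart: 6
  warm cart: 5

cart cart; cart train; cart warm; train cart; warm cart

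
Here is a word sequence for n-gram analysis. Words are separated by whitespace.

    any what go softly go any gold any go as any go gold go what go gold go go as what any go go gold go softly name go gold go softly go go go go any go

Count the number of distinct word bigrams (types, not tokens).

18

38 tokens → 37 bigram windows in total.
Repeated bigrams (each contributes count−1 duplicates):
  go go: 5
  any go: 4
  go gold: 4
  gold go: 4
  go softly: 3
  go any: 2
  go as: 2
  softly go: 2
  … (1 more repeated)
19 duplicate windows → 37 − 19 = 18 distinct.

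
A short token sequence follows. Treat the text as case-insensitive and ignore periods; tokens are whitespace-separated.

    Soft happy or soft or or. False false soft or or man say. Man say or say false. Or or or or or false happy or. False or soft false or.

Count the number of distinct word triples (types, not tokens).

31 tokens → 29 trigram windows in total.
Repeated trigrams (each contributes count−1 duplicates):
  or or or: 3
  or or false: 2
  soft or or: 2
4 duplicate windows → 29 − 4 = 25 distinct.

25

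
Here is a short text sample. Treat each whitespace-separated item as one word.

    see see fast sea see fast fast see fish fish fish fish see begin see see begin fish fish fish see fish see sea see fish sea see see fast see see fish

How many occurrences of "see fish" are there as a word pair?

4

Scanning the 32 overlapping bigram windows for "see fish":
  position 8–9: see fish
  position 21–22: see fish
  position 25–26: see fish
  position 32–33: see fish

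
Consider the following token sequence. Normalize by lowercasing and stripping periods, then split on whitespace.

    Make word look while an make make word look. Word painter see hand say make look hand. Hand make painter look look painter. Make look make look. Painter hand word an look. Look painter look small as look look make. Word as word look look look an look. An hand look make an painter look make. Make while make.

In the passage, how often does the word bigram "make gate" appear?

Scanning the 58 overlapping bigram windows for "make gate":
  (none found)

0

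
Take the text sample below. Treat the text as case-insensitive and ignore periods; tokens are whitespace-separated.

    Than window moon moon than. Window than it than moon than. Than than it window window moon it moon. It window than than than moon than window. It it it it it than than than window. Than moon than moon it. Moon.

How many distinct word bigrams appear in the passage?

42 tokens → 41 bigram windows in total.
Repeated bigrams (each contributes count−1 duplicates):
  than than: 6
  it it: 4
  moon than: 4
  than moon: 4
  than window: 4
  moon it: 3
  window than: 3
  it moon: 2
  … (4 more repeated)
26 duplicate windows → 41 − 26 = 15 distinct.

15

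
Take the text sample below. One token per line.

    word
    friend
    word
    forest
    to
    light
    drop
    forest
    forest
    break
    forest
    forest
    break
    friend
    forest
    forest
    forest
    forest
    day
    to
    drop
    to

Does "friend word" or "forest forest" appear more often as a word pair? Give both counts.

"friend word": 1 occurrence
"forest forest": 5 occurrences

"forest forest" (5 vs 1)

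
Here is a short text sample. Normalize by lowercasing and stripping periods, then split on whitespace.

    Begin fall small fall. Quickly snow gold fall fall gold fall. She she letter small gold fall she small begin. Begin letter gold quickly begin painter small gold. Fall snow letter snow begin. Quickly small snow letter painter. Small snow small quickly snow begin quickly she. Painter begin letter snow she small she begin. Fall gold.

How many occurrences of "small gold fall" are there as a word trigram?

Scanning the 54 overlapping trigram windows for "small gold fall":
  position 15–17: small gold fall
  position 27–29: small gold fall

2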